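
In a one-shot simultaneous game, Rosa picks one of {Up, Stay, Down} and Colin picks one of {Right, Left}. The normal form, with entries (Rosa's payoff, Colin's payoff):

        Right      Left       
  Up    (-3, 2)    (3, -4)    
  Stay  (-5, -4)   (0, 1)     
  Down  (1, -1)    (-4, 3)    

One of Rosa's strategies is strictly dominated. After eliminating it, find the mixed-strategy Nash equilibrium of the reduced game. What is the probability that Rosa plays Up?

p = 2/5

Rosa's strategy Stay is strictly dominated by Up: -3 > -5 and 3 > 0. Eliminate Stay.
Set Colin's expected payoff from Right equal to that from Left:
  Colin's payoff from Right: p·2 + (1−p)·(-1) = 3p - 1
  Colin's payoff from Left: p·(-4) + (1−p)·3 = -7p + 3
  3p - 1 = -7p + 3  ⇒  10p = 4  ⇒  p = 2/5.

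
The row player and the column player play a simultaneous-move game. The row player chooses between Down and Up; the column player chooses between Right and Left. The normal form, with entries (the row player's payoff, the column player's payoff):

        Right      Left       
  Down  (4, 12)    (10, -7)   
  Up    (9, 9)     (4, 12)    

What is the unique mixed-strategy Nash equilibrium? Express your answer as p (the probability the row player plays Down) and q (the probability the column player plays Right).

p = 3/22, q = 6/11

The column player's indifference between Right and Left determines the row player's mixing probability p:
  the column player's payoff to Right: p·12 + (1−p)·9 = 3p + 9
  the column player's payoff to Left: p·(-7) + (1−p)·12 = -19p + 12
  3p + 9 = -19p + 12  ⇒  22p = 3  ⇒  p = 3/22.
The row player's indifference between Down and Up determines the column player's mixing probability q:
  the row player's payoff to Down: q·4 + (1−q)·10 = -6q + 10
  the row player's payoff to Up: q·9 + (1−q)·4 = 5q + 4
  -6q + 10 = 5q + 4  ⇒  -11q = -6  ⇒  q = 6/11.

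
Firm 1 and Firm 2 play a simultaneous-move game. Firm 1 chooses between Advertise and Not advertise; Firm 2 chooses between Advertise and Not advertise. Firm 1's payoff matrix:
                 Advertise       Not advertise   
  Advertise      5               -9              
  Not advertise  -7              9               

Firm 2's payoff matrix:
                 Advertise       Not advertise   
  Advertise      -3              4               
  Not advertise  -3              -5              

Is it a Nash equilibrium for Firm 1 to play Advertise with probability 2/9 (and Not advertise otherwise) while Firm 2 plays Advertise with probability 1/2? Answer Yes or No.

No

Given Firm 2's mix q = 1/2, Firm 1's payoff from Advertise is -2 but from Not advertise is 1. Firm 1 strictly prefers Not advertise, so Firm 1 would not mix.
So the proposed profile is not a Nash equilibrium.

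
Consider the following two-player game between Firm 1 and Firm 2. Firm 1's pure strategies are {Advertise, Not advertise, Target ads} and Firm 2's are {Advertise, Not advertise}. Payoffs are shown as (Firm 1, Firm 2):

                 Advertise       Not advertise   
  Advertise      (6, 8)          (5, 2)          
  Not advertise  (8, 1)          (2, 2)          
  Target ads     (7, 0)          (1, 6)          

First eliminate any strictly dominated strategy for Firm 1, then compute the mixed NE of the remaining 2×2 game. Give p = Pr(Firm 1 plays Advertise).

Firm 1's strategy Target ads is strictly dominated by Not advertise: 8 > 7 and 2 > 1. Eliminate Target ads.
Set Firm 2's expected payoff from Advertise equal to that from Not advertise:
  Firm 2's payoff from Advertise: p·8 + (1−p)·1 = 7p + 1
  Firm 2's payoff from Not advertise: p·2 + (1−p)·2 = 2
  7p + 1 = 2  ⇒  7p = 1  ⇒  p = 1/7.

p = 1/7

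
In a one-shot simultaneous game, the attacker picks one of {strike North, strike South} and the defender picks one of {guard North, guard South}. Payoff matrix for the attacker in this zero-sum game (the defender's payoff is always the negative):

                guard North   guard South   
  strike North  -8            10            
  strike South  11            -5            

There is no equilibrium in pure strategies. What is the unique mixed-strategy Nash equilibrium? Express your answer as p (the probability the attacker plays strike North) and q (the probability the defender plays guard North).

The attacker's mix must leave the defender indifferent between guard North and guard South.
  the defender's expected payoff from guard North: p·8 + (1−p)·(-11) = 19p - 11
  the defender's expected payoff from guard South: p·(-10) + (1−p)·5 = -15p + 5
  19p - 11 = -15p + 5  ⇒  34p = 16  ⇒  p = 8/17.
For the attacker to be willing to mix, the attacker must be indifferent between strike North and strike South, which pins down the defender's mix.
  the attacker's expected payoff from strike North: q·(-8) + (1−q)·10 = -18q + 10
  the attacker's expected payoff from strike South: q·11 + (1−q)·(-5) = 16q - 5
  -18q + 10 = 16q - 5  ⇒  -34q = -15  ⇒  q = 15/34.

p = 8/17, q = 15/34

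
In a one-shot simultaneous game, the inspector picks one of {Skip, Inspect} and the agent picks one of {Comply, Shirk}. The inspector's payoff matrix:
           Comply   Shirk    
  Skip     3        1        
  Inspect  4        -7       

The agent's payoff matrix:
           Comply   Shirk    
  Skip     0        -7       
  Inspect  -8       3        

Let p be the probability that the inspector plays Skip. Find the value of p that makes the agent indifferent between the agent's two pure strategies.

For the agent to be willing to mix, the agent must be indifferent between Comply and Shirk, which pins down the inspector's mix.
  the agent's expected payoff from Comply: p·0 + (1−p)·(-8) = 8p - 8
  the agent's expected payoff from Shirk: p·(-7) + (1−p)·3 = -10p + 3
  8p - 8 = -10p + 3  ⇒  18p = 11  ⇒  p = 11/18.

p = 11/18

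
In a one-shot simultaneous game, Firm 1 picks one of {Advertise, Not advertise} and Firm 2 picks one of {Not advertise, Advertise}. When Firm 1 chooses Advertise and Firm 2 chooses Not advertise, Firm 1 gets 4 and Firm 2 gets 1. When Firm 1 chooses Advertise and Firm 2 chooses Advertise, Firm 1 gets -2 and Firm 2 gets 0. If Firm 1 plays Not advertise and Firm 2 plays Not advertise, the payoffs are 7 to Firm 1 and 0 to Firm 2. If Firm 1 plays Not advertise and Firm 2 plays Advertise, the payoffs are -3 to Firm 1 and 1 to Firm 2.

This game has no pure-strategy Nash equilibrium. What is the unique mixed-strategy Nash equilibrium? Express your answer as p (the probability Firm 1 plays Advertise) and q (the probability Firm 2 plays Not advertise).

Firm 1's mix must leave Firm 2 indifferent between Not advertise and Advertise.
  Firm 2's payoff from Not advertise: p·1 + (1−p)·0 = p
  Firm 2's payoff from Advertise: p·0 + (1−p)·1 = -p + 1
  p = -p + 1  ⇒  2p = 1  ⇒  p = 1/2.
For Firm 1 to be willing to mix, Firm 1 must be indifferent between Advertise and Not advertise, which pins down Firm 2's mix.
  Firm 1's payoff from Advertise: q·4 + (1−q)·(-2) = 6q - 2
  Firm 1's payoff from Not advertise: q·7 + (1−q)·(-3) = 10q - 3
  6q - 2 = 10q - 3  ⇒  -4q = -1  ⇒  q = 1/4.

p = 1/2, q = 1/4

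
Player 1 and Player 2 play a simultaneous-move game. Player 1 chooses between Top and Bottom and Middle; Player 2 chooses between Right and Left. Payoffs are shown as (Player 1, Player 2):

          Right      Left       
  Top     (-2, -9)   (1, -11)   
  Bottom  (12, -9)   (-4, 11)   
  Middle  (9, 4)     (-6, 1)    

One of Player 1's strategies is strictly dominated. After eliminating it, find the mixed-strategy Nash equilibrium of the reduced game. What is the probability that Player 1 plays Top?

Player 1's strategy Middle is strictly dominated by Bottom: 12 > 9 and -4 > -6. Eliminate Middle.
Set Player 2's expected payoff from Right equal to that from Left:
  Player 2's expected payoff from Right: p·(-9) + (1−p)·(-9) = -9
  Player 2's expected payoff from Left: p·(-11) + (1−p)·11 = -22p + 11
  -9 = -22p + 11  ⇒  22p = 20  ⇒  p = 10/11.

p = 10/11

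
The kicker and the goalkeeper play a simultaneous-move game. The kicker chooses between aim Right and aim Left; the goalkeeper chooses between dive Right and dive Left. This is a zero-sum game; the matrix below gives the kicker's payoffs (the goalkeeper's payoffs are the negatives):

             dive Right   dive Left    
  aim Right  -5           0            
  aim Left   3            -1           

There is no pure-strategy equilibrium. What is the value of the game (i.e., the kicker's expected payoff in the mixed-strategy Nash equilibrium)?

v = -5/9

In a mixed equilibrium the kicker is indifferent between aim Right and aim Left; this condition fixes q.
  the kicker's payoff to aim Right: q·(-5) + (1−q)·0 = -5q
  the kicker's payoff to aim Left: q·3 + (1−q)·(-1) = 4q - 1
  -5q = 4q - 1  ⇒  -9q = -1  ⇒  q = 1/9.
The value is the kicker's expected payoff against this mix (using aim Right): (1/9)·(-5) + (8/9)·0 = -5/9.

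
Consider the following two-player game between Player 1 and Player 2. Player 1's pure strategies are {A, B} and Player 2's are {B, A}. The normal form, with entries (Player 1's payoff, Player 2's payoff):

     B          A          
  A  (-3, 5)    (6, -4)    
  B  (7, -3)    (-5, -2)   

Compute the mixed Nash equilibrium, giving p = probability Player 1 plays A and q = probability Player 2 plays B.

p = 1/10, q = 11/21

In a mixed equilibrium Player 2 is indifferent between B and A; this condition fixes p.
  Player 2's expected payoff from B: p·5 + (1−p)·(-3) = 8p - 3
  Player 2's expected payoff from A: p·(-4) + (1−p)·(-2) = -2p - 2
  8p - 3 = -2p - 2  ⇒  10p = 1  ⇒  p = 1/10.
For Player 1 to be willing to mix, Player 1 must be indifferent between A and B, which pins down Player 2's mix.
  Player 1's expected payoff from A: q·(-3) + (1−q)·6 = -9q + 6
  Player 1's expected payoff from B: q·7 + (1−q)·(-5) = 12q - 5
  -9q + 6 = 12q - 5  ⇒  -21q = -11  ⇒  q = 11/21.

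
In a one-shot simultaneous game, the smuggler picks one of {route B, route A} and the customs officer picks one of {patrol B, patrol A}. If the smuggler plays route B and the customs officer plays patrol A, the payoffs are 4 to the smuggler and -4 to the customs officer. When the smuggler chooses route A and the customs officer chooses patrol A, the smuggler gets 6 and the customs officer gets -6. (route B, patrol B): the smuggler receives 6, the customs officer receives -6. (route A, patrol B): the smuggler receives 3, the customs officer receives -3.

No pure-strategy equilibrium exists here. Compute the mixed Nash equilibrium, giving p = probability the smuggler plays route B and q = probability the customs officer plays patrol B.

Set the customs officer's expected payoff from patrol B equal to that from patrol A:
  the customs officer's expected payoff from patrol B: p·(-6) + (1−p)·(-3) = -3p - 3
  the customs officer's expected payoff from patrol A: p·(-4) + (1−p)·(-6) = 2p - 6
  -3p - 3 = 2p - 6  ⇒  -5p = -3  ⇒  p = 3/5.
For the smuggler to be willing to mix, the smuggler must be indifferent between route B and route A, which pins down the customs officer's mix.
  the smuggler's payoff from route B: q·6 + (1−q)·4 = 2q + 4
  the smuggler's payoff from route A: q·3 + (1−q)·6 = -3q + 6
  2q + 4 = -3q + 6  ⇒  5q = 2  ⇒  q = 2/5.

p = 3/5, q = 2/5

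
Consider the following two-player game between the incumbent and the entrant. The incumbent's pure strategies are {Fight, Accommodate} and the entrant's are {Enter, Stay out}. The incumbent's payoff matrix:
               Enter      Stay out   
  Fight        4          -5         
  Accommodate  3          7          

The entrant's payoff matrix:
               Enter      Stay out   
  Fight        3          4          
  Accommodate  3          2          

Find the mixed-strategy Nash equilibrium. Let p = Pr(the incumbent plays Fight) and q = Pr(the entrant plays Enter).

Set the entrant's expected payoff from Enter equal to that from Stay out:
  the entrant's payoff to Enter: p·3 + (1−p)·3 = 3
  the entrant's payoff to Stay out: p·4 + (1−p)·2 = 2p + 2
  3 = 2p + 2  ⇒  -2p = -1  ⇒  p = 1/2.
The entrant's mix must leave the incumbent indifferent between Fight and Accommodate.
  the incumbent's expected payoff from Fight: q·4 + (1−q)·(-5) = 9q - 5
  the incumbent's expected payoff from Accommodate: q·3 + (1−q)·7 = -4q + 7
  9q - 5 = -4q + 7  ⇒  13q = 12  ⇒  q = 12/13.

p = 1/2, q = 12/13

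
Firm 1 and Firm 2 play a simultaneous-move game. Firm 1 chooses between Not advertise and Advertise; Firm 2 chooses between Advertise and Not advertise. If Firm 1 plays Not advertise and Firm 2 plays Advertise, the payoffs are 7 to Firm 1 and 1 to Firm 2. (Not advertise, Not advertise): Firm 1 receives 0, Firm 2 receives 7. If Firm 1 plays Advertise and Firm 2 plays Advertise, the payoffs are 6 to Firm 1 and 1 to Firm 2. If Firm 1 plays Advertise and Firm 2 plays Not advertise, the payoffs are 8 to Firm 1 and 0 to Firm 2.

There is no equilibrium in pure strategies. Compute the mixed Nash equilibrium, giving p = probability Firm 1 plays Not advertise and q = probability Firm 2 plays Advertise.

p = 1/7, q = 8/9

Firm 1's mix must leave Firm 2 indifferent between Advertise and Not advertise.
  Firm 2's expected payoff from Advertise: p·1 + (1−p)·1 = 1
  Firm 2's expected payoff from Not advertise: p·7 + (1−p)·0 = 7p
  1 = 7p  ⇒  -7p = -1  ⇒  p = 1/7.
In a mixed equilibrium Firm 1 is indifferent between Not advertise and Advertise; this condition fixes q.
  Firm 1's expected payoff from Not advertise: q·7 + (1−q)·0 = 7q
  Firm 1's expected payoff from Advertise: q·6 + (1−q)·8 = -2q + 8
  7q = -2q + 8  ⇒  9q = 8  ⇒  q = 8/9.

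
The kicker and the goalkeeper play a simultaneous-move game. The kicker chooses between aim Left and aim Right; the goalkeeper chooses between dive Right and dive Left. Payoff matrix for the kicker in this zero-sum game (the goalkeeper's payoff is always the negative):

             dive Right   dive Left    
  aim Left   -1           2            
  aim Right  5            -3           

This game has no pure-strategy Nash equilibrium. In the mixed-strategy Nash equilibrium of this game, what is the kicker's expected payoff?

7/11

In a mixed equilibrium the kicker is indifferent between aim Left and aim Right; this condition fixes q.
  the kicker's payoff from aim Left: q·(-1) + (1−q)·2 = -3q + 2
  the kicker's payoff from aim Right: q·5 + (1−q)·(-3) = 8q - 3
  -3q + 2 = 8q - 3  ⇒  -11q = -5  ⇒  q = 5/11.
At equilibrium the kicker is indifferent across rows, so the kicker's payoff equals the payoff from aim Left: (5/11)·(-1) + (6/11)·2 = 7/11.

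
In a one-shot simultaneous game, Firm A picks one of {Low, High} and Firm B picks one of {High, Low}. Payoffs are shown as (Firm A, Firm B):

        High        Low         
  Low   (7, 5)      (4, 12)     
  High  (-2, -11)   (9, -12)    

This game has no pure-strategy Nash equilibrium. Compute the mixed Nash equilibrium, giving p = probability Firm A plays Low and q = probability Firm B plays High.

Firm A's mix must leave Firm B indifferent between High and Low.
  Firm B's expected payoff from High: p·5 + (1−p)·(-11) = 16p - 11
  Firm B's expected payoff from Low: p·12 + (1−p)·(-12) = 24p - 12
  16p - 11 = 24p - 12  ⇒  -8p = -1  ⇒  p = 1/8.
Firm A's indifference between Low and High determines Firm B's mixing probability q:
  Firm A's expected payoff from Low: q·7 + (1−q)·4 = 3q + 4
  Firm A's expected payoff from High: q·(-2) + (1−q)·9 = -11q + 9
  3q + 4 = -11q + 9  ⇒  14q = 5  ⇒  q = 5/14.

p = 1/8, q = 5/14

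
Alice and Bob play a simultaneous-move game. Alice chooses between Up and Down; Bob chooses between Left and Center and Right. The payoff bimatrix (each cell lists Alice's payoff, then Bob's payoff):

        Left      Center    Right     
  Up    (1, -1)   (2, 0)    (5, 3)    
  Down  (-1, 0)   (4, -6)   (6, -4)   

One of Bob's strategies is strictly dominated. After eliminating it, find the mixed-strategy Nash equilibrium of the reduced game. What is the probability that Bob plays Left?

q = 1/3

Bob's strategy Center is strictly dominated by Right: 3 > 0 and -4 > -6. Eliminate Center.
In a mixed equilibrium Alice is indifferent between Up and Down; this condition fixes q.
  Alice's payoff to Up: q·1 + (1−q)·5 = -4q + 5
  Alice's payoff to Down: q·(-1) + (1−q)·6 = -7q + 6
  -4q + 5 = -7q + 6  ⇒  3q = 1  ⇒  q = 1/3.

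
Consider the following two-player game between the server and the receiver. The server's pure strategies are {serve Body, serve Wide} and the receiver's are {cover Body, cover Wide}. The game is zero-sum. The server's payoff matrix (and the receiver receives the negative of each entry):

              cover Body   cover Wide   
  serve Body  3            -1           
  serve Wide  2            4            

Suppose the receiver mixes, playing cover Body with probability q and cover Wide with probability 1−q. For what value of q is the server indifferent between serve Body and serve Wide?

The server's indifference between serve Body and serve Wide determines the receiver's mixing probability q:
  the server's payoff from serve Body: q·3 + (1−q)·(-1) = 4q - 1
  the server's payoff from serve Wide: q·2 + (1−q)·4 = -2q + 4
  4q - 1 = -2q + 4  ⇒  6q = 5  ⇒  q = 5/6.

q = 5/6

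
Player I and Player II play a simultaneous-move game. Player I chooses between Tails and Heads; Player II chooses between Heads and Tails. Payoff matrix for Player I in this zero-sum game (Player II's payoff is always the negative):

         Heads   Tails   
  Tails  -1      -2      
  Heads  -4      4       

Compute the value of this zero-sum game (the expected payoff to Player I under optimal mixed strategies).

v = -4/3

Set Player I's expected payoff from Tails equal to that from Heads:
  Player I's payoff to Tails: q·(-1) + (1−q)·(-2) = q - 2
  Player I's payoff to Heads: q·(-4) + (1−q)·4 = -8q + 4
  q - 2 = -8q + 4  ⇒  9q = 6  ⇒  q = 2/3.
The value is Player I's expected payoff against this mix (using Tails): (2/3)·(-1) + (1/3)·(-2) = -4/3.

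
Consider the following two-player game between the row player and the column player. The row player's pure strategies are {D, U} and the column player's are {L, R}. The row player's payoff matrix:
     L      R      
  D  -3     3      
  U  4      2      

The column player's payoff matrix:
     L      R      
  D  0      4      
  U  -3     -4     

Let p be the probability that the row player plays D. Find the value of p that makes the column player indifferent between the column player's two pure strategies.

For the column player to be willing to mix, the column player must be indifferent between L and R, which pins down the row player's mix.
  the column player's payoff from L: p·0 + (1−p)·(-3) = 3p - 3
  the column player's payoff from R: p·4 + (1−p)·(-4) = 8p - 4
  3p - 3 = 8p - 4  ⇒  -5p = -1  ⇒  p = 1/5.

p = 1/5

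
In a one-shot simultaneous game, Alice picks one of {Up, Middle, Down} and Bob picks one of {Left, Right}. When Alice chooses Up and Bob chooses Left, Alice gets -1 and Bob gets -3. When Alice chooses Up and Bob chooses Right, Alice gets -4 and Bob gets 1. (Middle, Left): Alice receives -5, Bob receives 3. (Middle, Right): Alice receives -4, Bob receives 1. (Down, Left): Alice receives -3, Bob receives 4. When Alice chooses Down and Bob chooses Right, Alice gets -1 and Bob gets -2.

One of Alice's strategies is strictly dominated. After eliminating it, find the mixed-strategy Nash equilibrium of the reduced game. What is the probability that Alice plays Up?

p = 3/5

Alice's strategy Middle is strictly dominated by Down: -3 > -5 and -1 > -4. Eliminate Middle.
For Bob to be willing to mix, Bob must be indifferent between Left and Right, which pins down Alice's mix.
  Bob's payoff from Left: p·(-3) + (1−p)·4 = -7p + 4
  Bob's payoff from Right: p·1 + (1−p)·(-2) = 3p - 2
  -7p + 4 = 3p - 2  ⇒  -10p = -6  ⇒  p = 3/5.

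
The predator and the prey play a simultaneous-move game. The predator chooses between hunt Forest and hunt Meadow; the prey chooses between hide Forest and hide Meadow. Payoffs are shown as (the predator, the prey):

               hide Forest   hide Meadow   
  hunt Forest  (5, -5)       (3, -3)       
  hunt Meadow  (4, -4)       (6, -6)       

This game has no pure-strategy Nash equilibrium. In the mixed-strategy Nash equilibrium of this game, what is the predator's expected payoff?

In a mixed equilibrium the predator is indifferent between hunt Forest and hunt Meadow; this condition fixes q.
  the predator's payoff to hunt Forest: q·5 + (1−q)·3 = 2q + 3
  the predator's payoff to hunt Meadow: q·4 + (1−q)·6 = -2q + 6
  2q + 3 = -2q + 6  ⇒  4q = 3  ⇒  q = 3/4.
At equilibrium the predator is indifferent across rows, so the predator's payoff equals the payoff from hunt Forest: (3/4)·5 + (1/4)·3 = 9/2.

9/2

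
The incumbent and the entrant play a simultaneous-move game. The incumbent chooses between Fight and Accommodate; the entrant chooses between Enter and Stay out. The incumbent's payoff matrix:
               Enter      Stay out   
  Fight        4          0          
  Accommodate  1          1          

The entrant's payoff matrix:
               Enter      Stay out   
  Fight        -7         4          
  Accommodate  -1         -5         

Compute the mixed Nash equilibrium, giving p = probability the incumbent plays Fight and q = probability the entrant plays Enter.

p = 4/15, q = 1/4

In a mixed equilibrium the entrant is indifferent between Enter and Stay out; this condition fixes p.
  the entrant's payoff from Enter: p·(-7) + (1−p)·(-1) = -6p - 1
  the entrant's payoff from Stay out: p·4 + (1−p)·(-5) = 9p - 5
  -6p - 1 = 9p - 5  ⇒  -15p = -4  ⇒  p = 4/15.
For the incumbent to be willing to mix, the incumbent must be indifferent between Fight and Accommodate, which pins down the entrant's mix.
  the incumbent's payoff to Fight: q·4 + (1−q)·0 = 4q
  the incumbent's payoff to Accommodate: q·1 + (1−q)·1 = 1
  4q = 1  ⇒  4q = 1  ⇒  q = 1/4.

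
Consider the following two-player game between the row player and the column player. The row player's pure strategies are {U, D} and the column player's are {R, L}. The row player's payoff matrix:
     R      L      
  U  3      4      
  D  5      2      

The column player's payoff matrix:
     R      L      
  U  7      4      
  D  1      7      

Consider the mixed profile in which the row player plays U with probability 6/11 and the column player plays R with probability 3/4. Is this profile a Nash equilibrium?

Given the row player's mix p = 6/11, the column player's payoff from R is 47/11 but from L is 59/11. The column player strictly prefers L, so the column player would not mix.
So the proposed profile is not a Nash equilibrium.

No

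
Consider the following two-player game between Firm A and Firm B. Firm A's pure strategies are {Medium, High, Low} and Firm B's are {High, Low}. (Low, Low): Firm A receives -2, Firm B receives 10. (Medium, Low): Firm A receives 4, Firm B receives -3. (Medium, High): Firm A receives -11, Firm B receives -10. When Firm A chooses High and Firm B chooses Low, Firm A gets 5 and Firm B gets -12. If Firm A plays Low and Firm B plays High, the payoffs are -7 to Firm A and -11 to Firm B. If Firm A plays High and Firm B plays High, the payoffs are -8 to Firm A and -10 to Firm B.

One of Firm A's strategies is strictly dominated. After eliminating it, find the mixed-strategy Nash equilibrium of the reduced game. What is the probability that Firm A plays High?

Firm A's strategy Medium is strictly dominated by High: -8 > -11 and 5 > 4. Eliminate Medium.
Firm B's indifference between High and Low determines Firm A's mixing probability p:
  Firm B's payoff to High: p·(-10) + (1−p)·(-11) = p - 11
  Firm B's payoff to Low: p·(-12) + (1−p)·10 = -22p + 10
  p - 11 = -22p + 10  ⇒  23p = 21  ⇒  p = 21/23.

p = 21/23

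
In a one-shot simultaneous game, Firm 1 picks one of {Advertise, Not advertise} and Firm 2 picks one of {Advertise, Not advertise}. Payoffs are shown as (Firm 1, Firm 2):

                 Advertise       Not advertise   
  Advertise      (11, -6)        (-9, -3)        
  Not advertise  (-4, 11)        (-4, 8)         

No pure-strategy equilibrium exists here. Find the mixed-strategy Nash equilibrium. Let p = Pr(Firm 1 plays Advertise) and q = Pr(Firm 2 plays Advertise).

Set Firm 2's expected payoff from Advertise equal to that from Not advertise:
  Firm 2's expected payoff from Advertise: p·(-6) + (1−p)·11 = -17p + 11
  Firm 2's expected payoff from Not advertise: p·(-3) + (1−p)·8 = -11p + 8
  -17p + 11 = -11p + 8  ⇒  -6p = -3  ⇒  p = 1/2.
Set Firm 1's expected payoff from Advertise equal to that from Not advertise:
  Firm 1's expected payoff from Advertise: q·11 + (1−q)·(-9) = 20q - 9
  Firm 1's expected payoff from Not advertise: q·(-4) + (1−q)·(-4) = -4
  20q - 9 = -4  ⇒  20q = 5  ⇒  q = 1/4.

p = 1/2, q = 1/4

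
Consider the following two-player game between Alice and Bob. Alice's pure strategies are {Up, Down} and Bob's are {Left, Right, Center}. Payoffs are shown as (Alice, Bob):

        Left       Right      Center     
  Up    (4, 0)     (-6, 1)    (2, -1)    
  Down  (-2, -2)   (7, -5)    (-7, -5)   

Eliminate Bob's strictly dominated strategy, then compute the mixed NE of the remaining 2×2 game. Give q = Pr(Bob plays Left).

q = 13/19

Bob's strategy Center is strictly dominated by Left: 0 > -1 and -2 > -5. Eliminate Center.
For Alice to be willing to mix, Alice must be indifferent between Up and Down, which pins down Bob's mix.
  Alice's payoff to Up: q·4 + (1−q)·(-6) = 10q - 6
  Alice's payoff to Down: q·(-2) + (1−q)·7 = -9q + 7
  10q - 6 = -9q + 7  ⇒  19q = 13  ⇒  q = 13/19.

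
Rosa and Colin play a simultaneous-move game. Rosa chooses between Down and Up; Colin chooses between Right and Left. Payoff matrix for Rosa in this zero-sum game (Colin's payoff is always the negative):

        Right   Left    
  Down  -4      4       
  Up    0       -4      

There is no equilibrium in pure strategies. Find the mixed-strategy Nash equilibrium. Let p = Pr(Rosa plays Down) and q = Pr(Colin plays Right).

Colin's indifference between Right and Left determines Rosa's mixing probability p:
  Colin's payoff from Right: p·4 + (1−p)·0 = 4p
  Colin's payoff from Left: p·(-4) + (1−p)·4 = -8p + 4
  4p = -8p + 4  ⇒  12p = 4  ⇒  p = 1/3.
Set Rosa's expected payoff from Down equal to that from Up:
  Rosa's payoff from Down: q·(-4) + (1−q)·4 = -8q + 4
  Rosa's payoff from Up: q·0 + (1−q)·(-4) = 4q - 4
  -8q + 4 = 4q - 4  ⇒  -12q = -8  ⇒  q = 2/3.

p = 1/3, q = 2/3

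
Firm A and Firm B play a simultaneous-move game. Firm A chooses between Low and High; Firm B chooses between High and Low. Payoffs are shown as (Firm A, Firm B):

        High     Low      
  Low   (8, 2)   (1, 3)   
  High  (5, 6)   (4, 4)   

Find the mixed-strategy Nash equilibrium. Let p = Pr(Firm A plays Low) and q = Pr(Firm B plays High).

p = 2/3, q = 1/2

For Firm B to be willing to mix, Firm B must be indifferent between High and Low, which pins down Firm A's mix.
  Firm B's payoff to High: p·2 + (1−p)·6 = -4p + 6
  Firm B's payoff to Low: p·3 + (1−p)·4 = -p + 4
  -4p + 6 = -p + 4  ⇒  -3p = -2  ⇒  p = 2/3.
In a mixed equilibrium Firm A is indifferent between Low and High; this condition fixes q.
  Firm A's payoff to Low: q·8 + (1−q)·1 = 7q + 1
  Firm A's payoff to High: q·5 + (1−q)·4 = q + 4
  7q + 1 = q + 4  ⇒  6q = 3  ⇒  q = 1/2.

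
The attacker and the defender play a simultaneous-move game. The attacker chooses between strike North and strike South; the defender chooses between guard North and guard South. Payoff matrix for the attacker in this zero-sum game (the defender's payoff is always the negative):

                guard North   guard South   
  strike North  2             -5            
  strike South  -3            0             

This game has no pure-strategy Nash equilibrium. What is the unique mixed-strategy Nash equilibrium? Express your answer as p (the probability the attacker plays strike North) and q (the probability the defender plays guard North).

In a mixed equilibrium the defender is indifferent between guard North and guard South; this condition fixes p.
  the defender's payoff from guard North: p·(-2) + (1−p)·3 = -5p + 3
  the defender's payoff from guard South: p·5 + (1−p)·0 = 5p
  -5p + 3 = 5p  ⇒  -10p = -3  ⇒  p = 3/10.
The attacker's indifference between strike North and strike South determines the defender's mixing probability q:
  the attacker's payoff to strike North: q·2 + (1−q)·(-5) = 7q - 5
  the attacker's payoff to strike South: q·(-3) + (1−q)·0 = -3q
  7q - 5 = -3q  ⇒  10q = 5  ⇒  q = 1/2.

p = 3/10, q = 1/2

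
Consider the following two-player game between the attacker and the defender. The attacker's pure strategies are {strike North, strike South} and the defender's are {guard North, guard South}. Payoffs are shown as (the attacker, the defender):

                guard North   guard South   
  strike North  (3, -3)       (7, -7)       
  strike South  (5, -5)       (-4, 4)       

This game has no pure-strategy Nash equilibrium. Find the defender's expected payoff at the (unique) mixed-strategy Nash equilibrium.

In a mixed equilibrium the defender is indifferent between guard North and guard South; this condition fixes p.
  the defender's expected payoff from guard North: p·(-3) + (1−p)·(-5) = 2p - 5
  the defender's expected payoff from guard South: p·(-7) + (1−p)·4 = -11p + 4
  2p - 5 = -11p + 4  ⇒  13p = 9  ⇒  p = 9/13.
At equilibrium the defender is indifferent across columns, so the defender's payoff equals the payoff from guard North: (9/13)·(-3) + (4/13)·(-5) = -47/13.

-47/13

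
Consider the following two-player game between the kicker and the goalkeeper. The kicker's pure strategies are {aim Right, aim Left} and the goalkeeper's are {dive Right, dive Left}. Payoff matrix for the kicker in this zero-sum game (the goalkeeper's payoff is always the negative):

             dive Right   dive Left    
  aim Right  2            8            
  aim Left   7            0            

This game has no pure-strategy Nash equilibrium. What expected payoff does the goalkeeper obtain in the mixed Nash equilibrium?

-56/13

The kicker's mix must leave the goalkeeper indifferent between dive Right and dive Left.
  the goalkeeper's payoff to dive Right: p·(-2) + (1−p)·(-7) = 5p - 7
  the goalkeeper's payoff to dive Left: p·(-8) + (1−p)·0 = -8p
  5p - 7 = -8p  ⇒  13p = 7  ⇒  p = 7/13.
At equilibrium the goalkeeper is indifferent across columns, so the goalkeeper's payoff equals the payoff from dive Right: (7/13)·(-2) + (6/13)·(-7) = -56/13.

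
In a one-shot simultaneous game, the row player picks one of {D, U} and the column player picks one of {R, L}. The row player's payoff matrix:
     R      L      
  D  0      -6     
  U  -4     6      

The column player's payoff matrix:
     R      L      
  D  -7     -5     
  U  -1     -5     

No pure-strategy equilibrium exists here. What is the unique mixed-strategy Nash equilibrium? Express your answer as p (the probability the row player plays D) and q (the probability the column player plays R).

The column player's indifference between R and L determines the row player's mixing probability p:
  the column player's payoff to R: p·(-7) + (1−p)·(-1) = -6p - 1
  the column player's payoff to L: p·(-5) + (1−p)·(-5) = -5
  -6p - 1 = -5  ⇒  -6p = -4  ⇒  p = 2/3.
The row player's indifference between D and U determines the column player's mixing probability q:
  the row player's expected payoff from D: q·0 + (1−q)·(-6) = 6q - 6
  the row player's expected payoff from U: q·(-4) + (1−q)·6 = -10q + 6
  6q - 6 = -10q + 6  ⇒  16q = 12  ⇒  q = 3/4.

p = 2/3, q = 3/4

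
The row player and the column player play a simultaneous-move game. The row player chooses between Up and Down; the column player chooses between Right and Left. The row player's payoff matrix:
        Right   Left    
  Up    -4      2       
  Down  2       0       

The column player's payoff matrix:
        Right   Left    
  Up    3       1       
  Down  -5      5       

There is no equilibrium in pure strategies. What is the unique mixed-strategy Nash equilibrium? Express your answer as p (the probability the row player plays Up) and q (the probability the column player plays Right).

The row player's mix must leave the column player indifferent between Right and Left.
  the column player's expected payoff from Right: p·3 + (1−p)·(-5) = 8p - 5
  the column player's expected payoff from Left: p·1 + (1−p)·5 = -4p + 5
  8p - 5 = -4p + 5  ⇒  12p = 10  ⇒  p = 5/6.
The row player's indifference between Up and Down determines the column player's mixing probability q:
  the row player's payoff from Up: q·(-4) + (1−q)·2 = -6q + 2
  the row player's payoff from Down: q·2 + (1−q)·0 = 2q
  -6q + 2 = 2q  ⇒  -8q = -2  ⇒  q = 1/4.

p = 5/6, q = 1/4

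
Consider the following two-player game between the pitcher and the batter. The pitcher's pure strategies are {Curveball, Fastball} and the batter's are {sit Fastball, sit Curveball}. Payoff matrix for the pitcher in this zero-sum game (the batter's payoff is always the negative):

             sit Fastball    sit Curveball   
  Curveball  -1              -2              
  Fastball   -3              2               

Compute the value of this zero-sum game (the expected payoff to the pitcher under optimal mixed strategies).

v = -4/3

For the pitcher to be willing to mix, the pitcher must be indifferent between Curveball and Fastball, which pins down the batter's mix.
  the pitcher's payoff to Curveball: q·(-1) + (1−q)·(-2) = q - 2
  the pitcher's payoff to Fastball: q·(-3) + (1−q)·2 = -5q + 2
  q - 2 = -5q + 2  ⇒  6q = 4  ⇒  q = 2/3.
The value is the pitcher's expected payoff against this mix (using Curveball): (2/3)·(-1) + (1/3)·(-2) = -4/3.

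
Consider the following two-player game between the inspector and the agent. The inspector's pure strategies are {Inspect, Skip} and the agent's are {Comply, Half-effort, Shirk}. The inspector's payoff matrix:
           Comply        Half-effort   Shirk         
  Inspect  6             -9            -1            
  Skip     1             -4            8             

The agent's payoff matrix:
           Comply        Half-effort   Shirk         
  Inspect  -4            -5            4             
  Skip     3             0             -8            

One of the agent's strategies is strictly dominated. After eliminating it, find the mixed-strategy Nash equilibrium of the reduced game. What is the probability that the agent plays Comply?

The agent's strategy Half-effort is strictly dominated by Comply: -4 > -5 and 3 > 0. Eliminate Half-effort.
The agent's mix must leave the inspector indifferent between Inspect and Skip.
  the inspector's payoff from Inspect: q·6 + (1−q)·(-1) = 7q - 1
  the inspector's payoff from Skip: q·1 + (1−q)·8 = -7q + 8
  7q - 1 = -7q + 8  ⇒  14q = 9  ⇒  q = 9/14.

q = 9/14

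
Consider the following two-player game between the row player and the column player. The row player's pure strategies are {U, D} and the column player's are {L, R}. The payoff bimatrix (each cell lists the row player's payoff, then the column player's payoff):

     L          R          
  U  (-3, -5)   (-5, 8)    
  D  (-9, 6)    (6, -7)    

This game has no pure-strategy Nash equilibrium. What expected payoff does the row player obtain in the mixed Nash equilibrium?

-63/17

For the row player to be willing to mix, the row player must be indifferent between U and D, which pins down the column player's mix.
  the row player's payoff from U: q·(-3) + (1−q)·(-5) = 2q - 5
  the row player's payoff from D: q·(-9) + (1−q)·6 = -15q + 6
  2q - 5 = -15q + 6  ⇒  17q = 11  ⇒  q = 11/17.
At equilibrium the row player is indifferent across rows, so the row player's payoff equals the payoff from U: (11/17)·(-3) + (6/17)·(-5) = -63/17.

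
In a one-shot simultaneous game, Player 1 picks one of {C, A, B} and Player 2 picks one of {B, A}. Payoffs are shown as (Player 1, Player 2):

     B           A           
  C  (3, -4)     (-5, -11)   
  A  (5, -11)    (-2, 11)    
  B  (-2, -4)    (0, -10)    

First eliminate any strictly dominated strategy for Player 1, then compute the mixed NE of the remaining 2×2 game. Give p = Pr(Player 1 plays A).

p = 3/14

Player 1's strategy C is strictly dominated by A: 5 > 3 and -2 > -5. Eliminate C.
Player 1's mix must leave Player 2 indifferent between B and A.
  Player 2's payoff to B: p·(-11) + (1−p)·(-4) = -7p - 4
  Player 2's payoff to A: p·11 + (1−p)·(-10) = 21p - 10
  -7p - 4 = 21p - 10  ⇒  -28p = -6  ⇒  p = 3/14.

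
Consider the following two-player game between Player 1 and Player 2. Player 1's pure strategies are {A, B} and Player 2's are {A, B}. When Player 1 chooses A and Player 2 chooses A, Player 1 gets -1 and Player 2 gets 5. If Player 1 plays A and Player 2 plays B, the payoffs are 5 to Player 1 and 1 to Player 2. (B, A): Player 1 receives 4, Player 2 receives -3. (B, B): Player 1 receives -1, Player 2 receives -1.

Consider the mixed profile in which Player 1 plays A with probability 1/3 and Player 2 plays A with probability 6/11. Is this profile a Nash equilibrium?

Yes

Check Player 2's indifference given Player 1's mix p = 1/3:
  payoff from A = -1/3; payoff from B = -1/3 — equal.
Check Player 1's indifference given Player 2's mix q = 6/11:
  payoff from A = 19/11; payoff from B = 19/11 — equal.
Both players are indifferent, so neither can profitably deviate.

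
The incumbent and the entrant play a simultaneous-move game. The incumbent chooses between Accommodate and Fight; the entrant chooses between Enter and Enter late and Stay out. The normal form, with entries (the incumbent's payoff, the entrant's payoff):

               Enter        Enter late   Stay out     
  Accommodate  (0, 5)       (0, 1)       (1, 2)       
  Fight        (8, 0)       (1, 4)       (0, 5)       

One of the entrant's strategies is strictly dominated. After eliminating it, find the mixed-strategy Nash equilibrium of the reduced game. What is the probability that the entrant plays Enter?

q = 1/9

The entrant's strategy Enter late is strictly dominated by Stay out: 2 > 1 and 5 > 4. Eliminate Enter late.
The entrant's mix must leave the incumbent indifferent between Accommodate and Fight.
  the incumbent's payoff to Accommodate: q·0 + (1−q)·1 = -q + 1
  the incumbent's payoff to Fight: q·8 + (1−q)·0 = 8q
  -q + 1 = 8q  ⇒  -9q = -1  ⇒  q = 1/9.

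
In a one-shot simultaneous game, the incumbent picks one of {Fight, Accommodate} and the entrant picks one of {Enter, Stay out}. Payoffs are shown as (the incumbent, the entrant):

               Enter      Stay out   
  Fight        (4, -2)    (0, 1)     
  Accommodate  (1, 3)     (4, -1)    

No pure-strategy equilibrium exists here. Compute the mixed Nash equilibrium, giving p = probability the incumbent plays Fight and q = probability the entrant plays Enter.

In a mixed equilibrium the entrant is indifferent between Enter and Stay out; this condition fixes p.
  the entrant's payoff from Enter: p·(-2) + (1−p)·3 = -5p + 3
  the entrant's payoff from Stay out: p·1 + (1−p)·(-1) = 2p - 1
  -5p + 3 = 2p - 1  ⇒  -7p = -4  ⇒  p = 4/7.
The entrant's mix must leave the incumbent indifferent between Fight and Accommodate.
  the incumbent's payoff from Fight: q·4 + (1−q)·0 = 4q
  the incumbent's payoff from Accommodate: q·1 + (1−q)·4 = -3q + 4
  4q = -3q + 4  ⇒  7q = 4  ⇒  q = 4/7.

p = 4/7, q = 4/7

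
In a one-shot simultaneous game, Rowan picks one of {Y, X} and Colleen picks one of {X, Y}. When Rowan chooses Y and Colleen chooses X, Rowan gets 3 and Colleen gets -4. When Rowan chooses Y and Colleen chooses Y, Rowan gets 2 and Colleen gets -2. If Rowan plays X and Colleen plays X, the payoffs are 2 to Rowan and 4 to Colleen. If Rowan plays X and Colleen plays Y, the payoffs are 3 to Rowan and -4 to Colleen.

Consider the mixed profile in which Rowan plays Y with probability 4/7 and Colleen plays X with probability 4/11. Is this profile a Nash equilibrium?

No

Given Rowan's mix p = 4/7, Colleen's payoff from X is -4/7 but from Y is -20/7. Colleen strictly prefers X, so Colleen would not mix.
So the proposed profile is not a Nash equilibrium.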